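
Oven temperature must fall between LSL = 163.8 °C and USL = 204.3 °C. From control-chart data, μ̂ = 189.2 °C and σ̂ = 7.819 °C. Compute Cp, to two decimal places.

Cp = (USL − LSL) / (6σ̂) = (204.3 − 163.8) / (6 × 7.819) = 40.5000 / 46.9140 = 0.8633

0.86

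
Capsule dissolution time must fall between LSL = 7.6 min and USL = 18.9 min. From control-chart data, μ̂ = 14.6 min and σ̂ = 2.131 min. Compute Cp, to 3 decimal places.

Cp = (USL − LSL) / (6σ̂) = (18.9 − 7.6) / (6 × 2.131) = 11.3000 / 12.7860 = 0.8838

0.884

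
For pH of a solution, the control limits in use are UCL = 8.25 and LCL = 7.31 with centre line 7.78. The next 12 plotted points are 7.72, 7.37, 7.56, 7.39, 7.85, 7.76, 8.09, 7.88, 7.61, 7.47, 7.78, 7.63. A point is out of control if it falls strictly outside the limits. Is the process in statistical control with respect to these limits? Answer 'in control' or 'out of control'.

All 12 points lie within [7.31, 8.25].

in control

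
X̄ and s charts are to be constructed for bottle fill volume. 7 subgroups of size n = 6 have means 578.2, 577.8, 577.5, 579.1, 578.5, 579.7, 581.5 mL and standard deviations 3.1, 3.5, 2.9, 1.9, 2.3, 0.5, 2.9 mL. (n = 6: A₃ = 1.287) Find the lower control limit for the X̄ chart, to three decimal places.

X̄̄ = (578.2 + 577.8 + 577.5 + 579.1 + 578.5 + 579.7 + 581.5) / 7 = 578.9000
s̄ = (3.1 + 3.5 + 2.9 + 1.9 + 2.3 + 0.5 + 2.9) / 7 = 2.4429
LCL = X̄̄ − A₃·s̄ = 578.9000 − 1.287 × 2.4429 = 575.7560

575.756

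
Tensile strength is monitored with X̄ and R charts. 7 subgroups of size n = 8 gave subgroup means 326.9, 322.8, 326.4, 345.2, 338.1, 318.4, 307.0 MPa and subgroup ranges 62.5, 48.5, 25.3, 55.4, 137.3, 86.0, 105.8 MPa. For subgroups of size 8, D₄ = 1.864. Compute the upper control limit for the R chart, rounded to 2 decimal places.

R̄ = (62.5 + 48.5 + 25.3 + 55.4 + 137.3 + 86.0 + 105.8) / 7 = 520.8000 / 7 = 74.4000
UCL_R = D₄·R̄ = 1.864 × 74.4000 = 138.6816

138.68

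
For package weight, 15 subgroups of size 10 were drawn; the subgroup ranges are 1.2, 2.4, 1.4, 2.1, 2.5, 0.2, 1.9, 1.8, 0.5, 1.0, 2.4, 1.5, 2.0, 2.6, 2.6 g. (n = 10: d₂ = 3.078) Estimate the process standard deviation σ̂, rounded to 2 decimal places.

R̄ = (1.2 + 2.4 + 1.4 + 2.1 + 2.5 + 0.2 + 1.9 + 1.8 + 0.5 + 1.0 + 2.4 + 1.5 + 2.0 + 2.6 + 2.6) / 15 = 1.7400
σ̂ = R̄ / d₂ = 1.7400 / 3.078 = 0.5653

0.57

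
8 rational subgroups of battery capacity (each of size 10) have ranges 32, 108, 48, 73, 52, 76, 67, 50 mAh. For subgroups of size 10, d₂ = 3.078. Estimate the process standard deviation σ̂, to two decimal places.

R̄ = (32 + 108 + 48 + 73 + 52 + 76 + 67 + 50) / 8 = 63.2500
σ̂ = R̄ / d₂ = 63.2500 / 3.078 = 20.5491

20.55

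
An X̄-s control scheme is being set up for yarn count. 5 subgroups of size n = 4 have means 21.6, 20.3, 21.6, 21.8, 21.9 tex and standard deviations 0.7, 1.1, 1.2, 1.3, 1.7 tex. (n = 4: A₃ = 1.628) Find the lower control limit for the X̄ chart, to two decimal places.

X̄̄ = (21.6 + 20.3 + 21.6 + 21.8 + 21.9) / 5 = 21.4400
s̄ = (0.7 + 1.1 + 1.2 + 1.3 + 1.7) / 5 = 1.2000
LCL = X̄̄ − A₃·s̄ = 21.4400 − 1.628 × 1.2000 = 19.4864

19.49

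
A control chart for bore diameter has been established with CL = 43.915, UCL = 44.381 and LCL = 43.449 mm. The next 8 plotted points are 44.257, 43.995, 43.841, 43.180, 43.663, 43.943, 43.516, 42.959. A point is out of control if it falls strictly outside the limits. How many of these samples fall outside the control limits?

2

Compare each point to [43.449, 44.381]: sample 4 = 43.180 < LCL; sample 8 = 42.959 < LCL.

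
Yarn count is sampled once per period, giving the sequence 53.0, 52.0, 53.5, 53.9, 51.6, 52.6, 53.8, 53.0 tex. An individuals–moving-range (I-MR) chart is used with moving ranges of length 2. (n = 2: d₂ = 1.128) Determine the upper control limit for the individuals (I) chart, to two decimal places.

56.04

X̄ = (53.0 + 52.0 + 53.5 + 53.9 + 51.6 + 52.6 + 53.8 + 53.0) / 8 = 52.9250
Moving ranges: 1.0, 1.5, 0.4, 2.3, 1.0, 1.2, 0.8; M̄R̄ = 8.2000 / 7 = 1.1714
UCL = X̄ + 3·M̄R̄/d₂ = 52.9250 + 3 × 1.1714 / 1.128 = 56.0405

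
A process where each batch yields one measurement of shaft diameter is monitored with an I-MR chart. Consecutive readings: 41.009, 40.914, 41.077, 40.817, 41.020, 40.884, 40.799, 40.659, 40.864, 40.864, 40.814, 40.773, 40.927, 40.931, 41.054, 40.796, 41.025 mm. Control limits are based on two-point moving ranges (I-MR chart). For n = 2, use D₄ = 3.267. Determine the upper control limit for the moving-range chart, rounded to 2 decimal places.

0.44

Moving ranges: 0.095, 0.163, 0.260, 0.203, 0.136, 0.085, 0.140, 0.205, 0.000, 0.050, 0.041, 0.154, 0.004, 0.123, 0.258, 0.229; M̄R̄ = 2.1460 / 16 = 0.1341
UCL_MR = D₄·M̄R̄ = 3.267 × 0.1341 = 0.4382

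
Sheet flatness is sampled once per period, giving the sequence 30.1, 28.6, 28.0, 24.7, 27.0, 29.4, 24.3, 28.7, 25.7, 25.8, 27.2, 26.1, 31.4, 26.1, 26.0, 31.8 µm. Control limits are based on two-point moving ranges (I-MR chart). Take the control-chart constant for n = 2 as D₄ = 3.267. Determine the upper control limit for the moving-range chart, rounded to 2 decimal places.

9.08

Moving ranges: 1.5, 0.6, 3.3, 2.3, 2.4, 5.1, 4.4, 3.0, 0.1, 1.4, 1.1, 5.3, 5.3, 0.1, 5.8; M̄R̄ = 41.7000 / 15 = 2.7800
UCL_MR = D₄·M̄R̄ = 3.267 × 2.7800 = 9.0823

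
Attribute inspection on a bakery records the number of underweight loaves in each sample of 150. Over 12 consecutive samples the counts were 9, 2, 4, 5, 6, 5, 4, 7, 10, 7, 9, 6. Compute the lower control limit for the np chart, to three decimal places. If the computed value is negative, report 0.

p̄ = Σdᵢ / (k·n) = 74 / (12 × 150) = 0.04111
LCL = np̄ − 3·√(np̄(1−p̄)) = 6.1667 − 3 × 2.4317 = -1.1284 → 0 (negative, so LCL = 0)

0.000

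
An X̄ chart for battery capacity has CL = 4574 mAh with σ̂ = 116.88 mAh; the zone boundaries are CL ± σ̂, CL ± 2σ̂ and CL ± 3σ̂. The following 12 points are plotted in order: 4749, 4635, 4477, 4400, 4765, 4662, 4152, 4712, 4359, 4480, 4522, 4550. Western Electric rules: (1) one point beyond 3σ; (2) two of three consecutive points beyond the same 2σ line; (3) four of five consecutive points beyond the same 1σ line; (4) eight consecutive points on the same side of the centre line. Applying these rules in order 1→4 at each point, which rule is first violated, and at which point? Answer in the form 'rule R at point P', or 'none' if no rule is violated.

rule 1 at point 7

Zone of each point (C = within 1σ̂, B = 1σ̂–2σ̂, A = 2σ̂–3σ̂, * = beyond 3σ̂; sign = side of CL): 1:+B, 2:+C, 3:-C, 4:-B, 5:+B, 6:+C, 7:-*, 8:+B, 9:-B, 10:-C, 11:-C, 12:-C
Rule 1 (one point beyond the 3σ limits) is satisfied at point 7.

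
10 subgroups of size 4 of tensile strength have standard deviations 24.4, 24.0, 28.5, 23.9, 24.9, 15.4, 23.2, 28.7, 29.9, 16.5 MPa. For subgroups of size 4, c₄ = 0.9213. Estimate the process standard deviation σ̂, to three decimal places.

s̄ = (24.4 + 24.0 + 28.5 + 23.9 + 24.9 + 15.4 + 23.2 + 28.7 + 29.9 + 16.5) / 10 = 23.9400
σ̂ = s̄ / c₄ = 23.9400 / 0.9213 = 25.9850

25.985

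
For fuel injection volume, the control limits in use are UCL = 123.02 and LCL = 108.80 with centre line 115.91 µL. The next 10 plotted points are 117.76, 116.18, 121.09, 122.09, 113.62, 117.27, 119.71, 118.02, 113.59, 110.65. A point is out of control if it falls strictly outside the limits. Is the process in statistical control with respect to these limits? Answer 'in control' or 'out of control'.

All 10 points lie within [108.80, 123.02].

in control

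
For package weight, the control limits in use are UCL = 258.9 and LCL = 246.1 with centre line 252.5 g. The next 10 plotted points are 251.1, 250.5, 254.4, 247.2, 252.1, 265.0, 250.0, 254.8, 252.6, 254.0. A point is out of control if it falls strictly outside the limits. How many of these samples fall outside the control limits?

1

Compare each point to [246.1, 258.9]: sample 6 = 265.0 > UCL.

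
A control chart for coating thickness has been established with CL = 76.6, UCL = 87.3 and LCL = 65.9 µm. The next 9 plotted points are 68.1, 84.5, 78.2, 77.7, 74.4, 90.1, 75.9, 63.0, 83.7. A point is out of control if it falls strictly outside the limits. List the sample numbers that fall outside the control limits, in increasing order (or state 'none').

Compare each point to [65.9, 87.3]: sample 6 = 90.1 > UCL; sample 8 = 63.0 < LCL.

6, 8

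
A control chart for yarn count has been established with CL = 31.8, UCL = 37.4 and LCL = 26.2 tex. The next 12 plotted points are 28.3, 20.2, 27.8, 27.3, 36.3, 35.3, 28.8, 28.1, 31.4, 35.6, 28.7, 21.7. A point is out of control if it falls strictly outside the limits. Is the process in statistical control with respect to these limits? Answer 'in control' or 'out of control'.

out of control

Compare each point to [26.2, 37.4]: sample 2 = 20.2 < LCL; sample 12 = 21.7 < LCL.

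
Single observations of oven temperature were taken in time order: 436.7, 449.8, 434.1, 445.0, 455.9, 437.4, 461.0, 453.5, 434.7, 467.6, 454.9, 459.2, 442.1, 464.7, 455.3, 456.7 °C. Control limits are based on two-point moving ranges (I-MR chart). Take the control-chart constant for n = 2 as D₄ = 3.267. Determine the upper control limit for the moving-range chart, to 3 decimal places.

47.785

Moving ranges: 13.1, 15.7, 10.9, 10.9, 18.5, 23.6, 7.5, 18.8, 32.9, 12.7, 4.3, 17.1, 22.6, 9.4, 1.4; M̄R̄ = 219.4000 / 15 = 14.6267
UCL_MR = D₄·M̄R̄ = 3.267 × 14.6267 = 47.7853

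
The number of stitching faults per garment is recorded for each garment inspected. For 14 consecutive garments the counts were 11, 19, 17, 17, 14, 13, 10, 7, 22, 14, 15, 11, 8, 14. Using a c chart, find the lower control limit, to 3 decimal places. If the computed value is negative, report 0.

c̄ = (11 + 19 + 17 + 17 + 14 + 13 + 10 + 7 + 22 + 14 + 15 + 11 + 8 + 14) / 14 = 192 / 14 = 13.7143
LCL = c̄ − 3√c̄ = 13.7143 − 3 × 3.7033 = 2.6044

2.604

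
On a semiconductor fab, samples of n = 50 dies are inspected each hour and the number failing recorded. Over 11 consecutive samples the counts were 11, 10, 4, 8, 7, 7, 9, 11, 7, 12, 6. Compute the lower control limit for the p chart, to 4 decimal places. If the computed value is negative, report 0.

0.0089

p̄ = Σdᵢ / (k·n) = 92 / (11 × 50) = 0.16727
LCL = p̄ − 3·√(p̄(1−p̄)/n) = 0.16727 − 3 × 0.05278 = 0.00893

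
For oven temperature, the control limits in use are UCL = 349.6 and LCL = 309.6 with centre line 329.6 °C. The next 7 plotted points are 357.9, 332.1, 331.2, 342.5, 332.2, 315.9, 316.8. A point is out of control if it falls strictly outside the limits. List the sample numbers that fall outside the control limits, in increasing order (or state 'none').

1

Compare each point to [309.6, 349.6]: sample 1 = 357.9 > UCL.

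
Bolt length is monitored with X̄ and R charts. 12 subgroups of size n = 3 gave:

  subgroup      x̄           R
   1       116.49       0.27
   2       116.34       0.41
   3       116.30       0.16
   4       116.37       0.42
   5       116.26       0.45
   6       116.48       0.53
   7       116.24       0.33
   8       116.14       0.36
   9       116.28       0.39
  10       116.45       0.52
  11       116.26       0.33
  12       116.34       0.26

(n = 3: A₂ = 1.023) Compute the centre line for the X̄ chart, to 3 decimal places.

X̄̄ = (116.49 + 116.34 + 116.30 + 116.37 + 116.26 + 116.48 + 116.24 + 116.14 + 116.28 + 116.45 + 116.26 + 116.34) / 12 = 1395.9500 / 12 = 116.3292
CL = X̄̄ = 116.3292

116.329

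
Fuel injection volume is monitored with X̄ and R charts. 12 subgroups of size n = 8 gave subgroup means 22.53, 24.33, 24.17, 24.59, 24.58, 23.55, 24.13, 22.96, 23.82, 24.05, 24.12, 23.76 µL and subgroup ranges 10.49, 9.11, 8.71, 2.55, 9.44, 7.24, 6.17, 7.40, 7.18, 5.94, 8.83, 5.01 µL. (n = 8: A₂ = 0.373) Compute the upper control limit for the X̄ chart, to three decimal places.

26.620

X̄̄ = (22.53 + 24.33 + 24.17 + 24.59 + 24.58 + 23.55 + 24.13 + 22.96 + 23.82 + 24.05 + 24.12 + 23.76) / 12 = 286.5900 / 12 = 23.8825
R̄ = (10.49 + 9.11 + 8.71 + 2.55 + 9.44 + 7.24 + 6.17 + 7.40 + 7.18 + 5.94 + 8.83 + 5.01) / 12 = 88.0700 / 12 = 7.3392
UCL = X̄̄ + A₂·R̄ = 23.8825 + 0.373 × 7.3392 = 26.6200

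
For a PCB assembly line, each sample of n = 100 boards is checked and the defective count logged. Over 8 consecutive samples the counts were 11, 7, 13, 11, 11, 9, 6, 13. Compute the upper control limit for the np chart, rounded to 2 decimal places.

19.17

p̄ = Σdᵢ / (k·n) = 81 / (8 × 100) = 0.10125
UCL = np̄ + 3·√(np̄(1−p̄)) = 10.1250 + 3 × √(10.1250×0.89875) = 10.1250 + 3 × 3.0166 = 19.1748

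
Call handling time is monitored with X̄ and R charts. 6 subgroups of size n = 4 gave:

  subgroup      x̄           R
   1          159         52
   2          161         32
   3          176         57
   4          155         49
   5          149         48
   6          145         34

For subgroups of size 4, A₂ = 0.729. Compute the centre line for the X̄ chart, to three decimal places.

157.500

X̄̄ = (159 + 161 + 176 + 155 + 149 + 145) / 6 = 945.0000 / 6 = 157.5000
CL = X̄̄ = 157.5000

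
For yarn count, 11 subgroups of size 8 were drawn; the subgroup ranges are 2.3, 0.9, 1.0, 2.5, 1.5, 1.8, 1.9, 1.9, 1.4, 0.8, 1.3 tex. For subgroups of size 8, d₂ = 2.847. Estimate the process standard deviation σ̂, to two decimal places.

0.55

R̄ = (2.3 + 0.9 + 1.0 + 2.5 + 1.5 + 1.8 + 1.9 + 1.9 + 1.4 + 0.8 + 1.3) / 11 = 1.5727
σ̂ = R̄ / d₂ = 1.5727 / 2.847 = 0.5524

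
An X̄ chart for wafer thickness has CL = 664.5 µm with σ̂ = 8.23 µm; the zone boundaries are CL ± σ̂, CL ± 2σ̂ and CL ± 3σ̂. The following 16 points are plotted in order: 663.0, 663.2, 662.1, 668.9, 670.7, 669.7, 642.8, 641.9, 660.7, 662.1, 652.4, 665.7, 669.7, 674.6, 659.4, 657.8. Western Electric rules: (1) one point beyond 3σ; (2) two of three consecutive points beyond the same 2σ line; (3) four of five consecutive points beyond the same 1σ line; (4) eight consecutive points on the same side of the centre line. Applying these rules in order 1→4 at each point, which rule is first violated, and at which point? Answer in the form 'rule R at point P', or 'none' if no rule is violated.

Zone of each point (C = within 1σ̂, B = 1σ̂–2σ̂, A = 2σ̂–3σ̂, * = beyond 3σ̂; sign = side of CL): 1:-C, 2:-C, 3:-C, 4:+C, 5:+C, 6:+C, 7:-A, 8:-A, 9:-C, 10:-C, 11:-B, 12:+C, 13:+C, 14:+B, 15:-C, 16:-C
Rule 2 (two of three consecutive points beyond the same 2σ limit) is satisfied at point 8.

rule 2 at point 8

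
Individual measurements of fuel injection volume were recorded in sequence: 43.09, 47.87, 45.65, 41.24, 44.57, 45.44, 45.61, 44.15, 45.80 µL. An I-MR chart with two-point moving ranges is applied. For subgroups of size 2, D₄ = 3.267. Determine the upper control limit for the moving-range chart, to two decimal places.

Moving ranges: 4.78, 2.22, 4.41, 3.33, 0.87, 0.17, 1.46, 1.65; M̄R̄ = 18.8900 / 8 = 2.3613
UCL_MR = D₄·M̄R̄ = 3.267 × 2.3613 = 7.7142

7.71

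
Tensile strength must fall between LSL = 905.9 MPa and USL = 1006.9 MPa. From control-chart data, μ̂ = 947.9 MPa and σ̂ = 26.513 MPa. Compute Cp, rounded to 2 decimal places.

Cp = (USL − LSL) / (6σ̂) = (1006.9 − 905.9) / (6 × 26.513) = 101.0000 / 159.0780 = 0.6349

0.63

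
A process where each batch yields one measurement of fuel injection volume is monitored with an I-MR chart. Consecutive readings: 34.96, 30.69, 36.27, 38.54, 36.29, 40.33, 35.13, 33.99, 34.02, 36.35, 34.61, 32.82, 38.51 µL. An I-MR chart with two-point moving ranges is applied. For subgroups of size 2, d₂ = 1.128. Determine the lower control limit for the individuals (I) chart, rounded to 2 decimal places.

X̄ = (34.96 + 30.69 + 36.27 + 38.54 + 36.29 + 40.33 + 35.13 + 33.99 + 34.02 + 36.35 + 34.61 + 32.82 + 38.51) / 13 = 35.5777
Moving ranges: 4.27, 5.58, 2.27, 2.25, 4.04, 5.20, 1.14, 0.03, 2.33, 1.74, 1.79, 5.69; M̄R̄ = 36.3300 / 12 = 3.0275
LCL = X̄ − 3·M̄R̄/d₂ = 35.5777 − 3 × 3.0275 / 1.128 = 27.5258

27.53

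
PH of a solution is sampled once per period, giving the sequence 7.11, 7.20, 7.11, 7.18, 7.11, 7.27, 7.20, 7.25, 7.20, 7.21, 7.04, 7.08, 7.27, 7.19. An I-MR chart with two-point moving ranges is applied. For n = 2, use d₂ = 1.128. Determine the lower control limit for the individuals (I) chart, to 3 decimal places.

X̄ = (7.11 + 7.20 + 7.11 + 7.18 + 7.11 + 7.27 + 7.20 + 7.25 + 7.20 + 7.21 + 7.04 + 7.08 + 7.27 + 7.19) / 14 = 7.1729
Moving ranges: 0.09, 0.09, 0.07, 0.07, 0.16, 0.07, 0.05, 0.05, 0.01, 0.17, 0.04, 0.19, 0.08; M̄R̄ = 1.1400 / 13 = 0.0877
LCL = X̄ − 3·M̄R̄/d₂ = 7.1729 − 3 × 0.0877 / 1.128 = 6.9396

6.940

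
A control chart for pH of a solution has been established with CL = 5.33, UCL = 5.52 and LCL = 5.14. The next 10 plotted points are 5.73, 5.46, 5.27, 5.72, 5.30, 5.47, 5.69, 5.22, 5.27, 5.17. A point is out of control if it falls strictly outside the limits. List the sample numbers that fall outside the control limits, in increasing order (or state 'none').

1, 4, 7

Compare each point to [5.14, 5.52]: sample 1 = 5.73 > UCL; sample 4 = 5.72 > UCL; sample 7 = 5.69 > UCL.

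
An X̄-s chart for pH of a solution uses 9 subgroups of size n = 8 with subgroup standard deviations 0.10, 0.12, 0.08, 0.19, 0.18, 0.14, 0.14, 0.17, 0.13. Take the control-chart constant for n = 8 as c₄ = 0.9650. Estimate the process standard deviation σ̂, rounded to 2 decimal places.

0.14

s̄ = (0.10 + 0.12 + 0.08 + 0.19 + 0.18 + 0.14 + 0.14 + 0.17 + 0.13) / 9 = 0.1389
σ̂ = s̄ / c₄ = 0.1389 / 0.9650 = 0.1439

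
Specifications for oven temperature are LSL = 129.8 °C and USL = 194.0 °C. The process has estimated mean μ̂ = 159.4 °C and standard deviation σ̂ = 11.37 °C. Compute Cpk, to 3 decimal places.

0.868

Cpu = (USL − μ̂) / (3σ̂) = (194.0 − 159.4) / (3 × 11.37) = 1.0144; Cpl = (μ̂ − LSL) / (3σ̂) = (159.4 − 129.8) / (3 × 11.37) = 0.8678; Cpk = min(Cpu, Cpl) = 0.8678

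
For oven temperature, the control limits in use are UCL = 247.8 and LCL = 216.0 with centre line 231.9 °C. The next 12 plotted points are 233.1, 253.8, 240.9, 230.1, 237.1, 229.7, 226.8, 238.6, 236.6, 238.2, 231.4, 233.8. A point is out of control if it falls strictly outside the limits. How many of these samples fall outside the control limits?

Compare each point to [216.0, 247.8]: sample 2 = 253.8 > UCL.

1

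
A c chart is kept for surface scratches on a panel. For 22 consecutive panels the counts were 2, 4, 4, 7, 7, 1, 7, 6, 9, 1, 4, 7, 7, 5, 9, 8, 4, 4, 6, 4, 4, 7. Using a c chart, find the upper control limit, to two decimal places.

12.24

c̄ = (2 + 4 + 4 + 7 + 7 + 1 + 7 + 6 + 9 + 1 + 4 + 7 + 7 + 5 + 9 + 8 + 4 + 4 + 6 + 4 + 4 + 7) / 22 = 117 / 22 = 5.3182
UCL = c̄ + 3√c̄ = 5.3182 + 3 × √5.3182 = 5.3182 + 3 × 2.3061 = 12.2365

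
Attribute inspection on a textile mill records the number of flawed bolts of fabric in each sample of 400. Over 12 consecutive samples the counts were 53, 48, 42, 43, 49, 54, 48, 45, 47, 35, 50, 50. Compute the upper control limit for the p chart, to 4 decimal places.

p̄ = Σdᵢ / (k·n) = 564 / (12 × 400) = 0.11750
UCL = p̄ + 3·√(p̄(1−p̄)/n) = 0.11750 + 3 × √(0.11750×0.88250/400) = 0.11750 + 3 × 0.01610 = 0.16580

0.1658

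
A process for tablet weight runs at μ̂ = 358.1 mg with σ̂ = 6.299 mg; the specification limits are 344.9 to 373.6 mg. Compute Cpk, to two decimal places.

0.70

Cpu = (USL − μ̂) / (3σ̂) = (373.6 − 358.1) / (3 × 6.299) = 0.8202; Cpl = (μ̂ − LSL) / (3σ̂) = (358.1 − 344.9) / (3 × 6.299) = 0.6985; Cpk = min(Cpu, Cpl) = 0.6985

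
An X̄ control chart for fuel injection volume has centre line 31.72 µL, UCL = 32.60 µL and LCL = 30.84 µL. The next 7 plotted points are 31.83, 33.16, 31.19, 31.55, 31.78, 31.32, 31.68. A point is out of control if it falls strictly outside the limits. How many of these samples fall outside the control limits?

1

Compare each point to [30.84, 32.60]: sample 2 = 33.16 > UCL.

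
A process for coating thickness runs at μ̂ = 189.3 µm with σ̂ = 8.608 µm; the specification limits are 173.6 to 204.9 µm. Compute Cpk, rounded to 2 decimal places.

Cpu = (USL − μ̂) / (3σ̂) = (204.9 − 189.3) / (3 × 8.608) = 0.6041; Cpl = (μ̂ − LSL) / (3σ̂) = (189.3 − 173.6) / (3 × 8.608) = 0.6080; Cpk = min(Cpu, Cpl) = 0.6041

0.60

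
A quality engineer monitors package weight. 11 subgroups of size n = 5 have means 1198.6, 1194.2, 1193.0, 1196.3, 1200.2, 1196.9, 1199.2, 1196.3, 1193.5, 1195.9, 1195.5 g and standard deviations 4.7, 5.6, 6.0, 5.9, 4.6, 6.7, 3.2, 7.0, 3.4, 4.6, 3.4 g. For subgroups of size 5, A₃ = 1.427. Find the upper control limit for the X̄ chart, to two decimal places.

1203.48

X̄̄ = (1198.6 + 1194.2 + 1193.0 + 1196.3 + 1200.2 + 1196.9 + 1199.2 + 1196.3 + 1193.5 + 1195.9 + 1195.5) / 11 = 1196.3273
s̄ = (4.7 + 5.6 + 6.0 + 5.9 + 4.6 + 6.7 + 3.2 + 7.0 + 3.4 + 4.6 + 3.4) / 11 = 5.0091
UCL = X̄̄ + A₃·s̄ = 1196.3273 + 1.427 × 5.0091 = 1203.4752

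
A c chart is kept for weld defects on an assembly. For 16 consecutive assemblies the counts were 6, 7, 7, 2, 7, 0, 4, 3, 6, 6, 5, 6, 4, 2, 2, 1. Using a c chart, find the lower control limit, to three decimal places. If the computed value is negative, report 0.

c̄ = (6 + 7 + 7 + 2 + 7 + 0 + 4 + 3 + 6 + 6 + 5 + 6 + 4 + 2 + 2 + 1) / 16 = 68 / 16 = 4.2500
LCL = c̄ − 3√c̄ = 4.2500 − 3 × 2.0616 = -1.9347 → 0 (cannot be negative)

0.000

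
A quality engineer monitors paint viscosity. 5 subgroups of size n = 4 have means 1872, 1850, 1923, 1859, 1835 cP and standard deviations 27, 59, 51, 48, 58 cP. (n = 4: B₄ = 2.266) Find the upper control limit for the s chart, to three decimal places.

s̄ = (27 + 59 + 51 + 48 + 58) / 5 = 48.6000
UCL_s = B₄·s̄ = 2.266 × 48.6000 = 110.1276

110.128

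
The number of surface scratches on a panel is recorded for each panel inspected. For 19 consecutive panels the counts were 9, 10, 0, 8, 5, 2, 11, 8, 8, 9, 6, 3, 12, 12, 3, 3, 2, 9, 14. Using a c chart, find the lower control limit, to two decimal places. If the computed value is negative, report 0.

0.00

c̄ = (9 + 10 + 0 + 8 + 5 + 2 + 11 + 8 + 8 + 9 + 6 + 3 + 12 + 12 + 3 + 3 + 2 + 9 + 14) / 19 = 134 / 19 = 7.0526
LCL = c̄ − 3√c̄ = 7.0526 − 3 × 2.6557 = -0.9144 → 0 (cannot be negative)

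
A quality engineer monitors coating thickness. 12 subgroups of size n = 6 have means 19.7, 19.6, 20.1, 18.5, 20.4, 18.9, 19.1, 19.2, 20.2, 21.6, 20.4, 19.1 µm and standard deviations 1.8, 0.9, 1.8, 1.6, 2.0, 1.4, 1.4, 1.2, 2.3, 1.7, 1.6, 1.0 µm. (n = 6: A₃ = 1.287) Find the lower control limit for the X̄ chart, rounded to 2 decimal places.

17.73

X̄̄ = (19.7 + 19.6 + 20.1 + 18.5 + 20.4 + 18.9 + 19.1 + 19.2 + 20.2 + 21.6 + 20.4 + 19.1) / 12 = 19.7333
s̄ = (1.8 + 0.9 + 1.8 + 1.6 + 2.0 + 1.4 + 1.4 + 1.2 + 2.3 + 1.7 + 1.6 + 1.0) / 12 = 1.5583
LCL = X̄̄ − A₃·s̄ = 19.7333 − 1.287 × 1.5583 = 17.7278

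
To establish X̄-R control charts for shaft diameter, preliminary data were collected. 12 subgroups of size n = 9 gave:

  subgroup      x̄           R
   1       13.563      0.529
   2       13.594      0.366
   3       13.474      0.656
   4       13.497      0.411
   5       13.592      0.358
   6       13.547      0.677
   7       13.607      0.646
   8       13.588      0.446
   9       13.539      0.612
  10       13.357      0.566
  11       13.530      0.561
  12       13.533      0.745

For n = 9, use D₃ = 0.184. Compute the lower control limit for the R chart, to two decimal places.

0.10

R̄ = (0.529 + 0.366 + 0.656 + 0.411 + 0.358 + 0.677 + 0.646 + 0.446 + 0.612 + 0.566 + 0.561 + 0.745) / 12 = 6.5730 / 12 = 0.5478
LCL_R = D₃·R̄ = 0.184 × 0.5478 = 0.1008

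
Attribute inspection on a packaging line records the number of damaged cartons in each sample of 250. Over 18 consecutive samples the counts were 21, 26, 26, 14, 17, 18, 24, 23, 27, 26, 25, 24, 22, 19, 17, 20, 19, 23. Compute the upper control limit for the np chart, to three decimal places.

p̄ = Σdᵢ / (k·n) = 391 / (18 × 250) = 0.08689
UCL = np̄ + 3·√(np̄(1−p̄)) = 21.7222 + 3 × √(21.7222×0.91311) = 21.7222 + 3 × 4.4536 = 35.0831

35.083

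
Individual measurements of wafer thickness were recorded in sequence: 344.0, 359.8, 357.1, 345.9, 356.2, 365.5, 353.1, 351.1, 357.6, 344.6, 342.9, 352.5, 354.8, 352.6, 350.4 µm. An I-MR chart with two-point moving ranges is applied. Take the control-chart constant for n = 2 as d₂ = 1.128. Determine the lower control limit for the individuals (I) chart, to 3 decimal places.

X̄ = (344.0 + 359.8 + 357.1 + 345.9 + 356.2 + 365.5 + 353.1 + 351.1 + 357.6 + 344.6 + 342.9 + 352.5 + 354.8 + 352.6 + 350.4) / 15 = 352.5400
Moving ranges: 15.8, 2.7, 11.2, 10.3, 9.3, 12.4, 2.0, 6.5, 13.0, 1.7, 9.6, 2.3, 2.2, 2.2; M̄R̄ = 101.2000 / 14 = 7.2286
LCL = X̄ − 3·M̄R̄/d₂ = 352.5400 − 3 × 7.2286 / 1.128 = 333.3151

333.315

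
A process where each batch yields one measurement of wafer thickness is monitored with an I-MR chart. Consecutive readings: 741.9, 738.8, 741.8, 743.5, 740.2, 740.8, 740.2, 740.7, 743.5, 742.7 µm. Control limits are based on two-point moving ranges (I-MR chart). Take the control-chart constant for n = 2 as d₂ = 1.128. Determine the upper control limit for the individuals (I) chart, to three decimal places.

X̄ = (741.9 + 738.8 + 741.8 + 743.5 + 740.2 + 740.8 + 740.2 + 740.7 + 743.5 + 742.7) / 10 = 741.4100
Moving ranges: 3.1, 3.0, 1.7, 3.3, 0.6, 0.6, 0.5, 2.8, 0.8; M̄R̄ = 16.4000 / 9 = 1.8222
UCL = X̄ + 3·M̄R̄/d₂ = 741.4100 + 3 × 1.8222 / 1.128 = 746.2563

746.256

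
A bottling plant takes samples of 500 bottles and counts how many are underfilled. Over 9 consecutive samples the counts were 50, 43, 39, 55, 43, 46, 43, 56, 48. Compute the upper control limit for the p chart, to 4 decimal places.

0.1332

p̄ = Σdᵢ / (k·n) = 423 / (9 × 500) = 0.09400
UCL = p̄ + 3·√(p̄(1−p̄)/n) = 0.09400 + 3 × √(0.09400×0.90600/500) = 0.09400 + 3 × 0.01305 = 0.13315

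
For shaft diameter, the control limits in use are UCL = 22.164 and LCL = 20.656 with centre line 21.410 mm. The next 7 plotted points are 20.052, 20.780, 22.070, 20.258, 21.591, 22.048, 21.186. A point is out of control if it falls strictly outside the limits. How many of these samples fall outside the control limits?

2

Compare each point to [20.656, 22.164]: sample 1 = 20.052 < LCL; sample 4 = 20.258 < LCL.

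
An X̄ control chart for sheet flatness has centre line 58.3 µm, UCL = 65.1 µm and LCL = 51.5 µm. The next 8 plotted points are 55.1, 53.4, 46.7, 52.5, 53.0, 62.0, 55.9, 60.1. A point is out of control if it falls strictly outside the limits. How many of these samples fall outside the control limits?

Compare each point to [51.5, 65.1]: sample 3 = 46.7 < LCL.

1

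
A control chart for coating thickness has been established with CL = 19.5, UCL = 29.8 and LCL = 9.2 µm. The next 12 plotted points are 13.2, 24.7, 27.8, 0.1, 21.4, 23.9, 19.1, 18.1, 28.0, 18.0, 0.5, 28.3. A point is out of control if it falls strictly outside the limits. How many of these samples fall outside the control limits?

2

Compare each point to [9.2, 29.8]: sample 4 = 0.1 < LCL; sample 11 = 0.5 < LCL.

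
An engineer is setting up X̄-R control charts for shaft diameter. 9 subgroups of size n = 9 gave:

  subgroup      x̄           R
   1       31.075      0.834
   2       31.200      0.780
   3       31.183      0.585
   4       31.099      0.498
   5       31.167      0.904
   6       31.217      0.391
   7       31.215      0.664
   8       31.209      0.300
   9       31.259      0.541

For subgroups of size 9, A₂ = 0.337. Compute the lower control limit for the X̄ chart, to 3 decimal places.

X̄̄ = (31.075 + 31.200 + 31.183 + 31.099 + 31.167 + 31.217 + 31.215 + 31.209 + 31.259) / 9 = 280.6240 / 9 = 31.1804
R̄ = (0.834 + 0.780 + 0.585 + 0.498 + 0.904 + 0.391 + 0.664 + 0.300 + 0.541) / 9 = 5.4970 / 9 = 0.6108
LCL = X̄̄ − A₂·R̄ = 31.1804 − 0.337 × 0.6108 = 30.9746

30.975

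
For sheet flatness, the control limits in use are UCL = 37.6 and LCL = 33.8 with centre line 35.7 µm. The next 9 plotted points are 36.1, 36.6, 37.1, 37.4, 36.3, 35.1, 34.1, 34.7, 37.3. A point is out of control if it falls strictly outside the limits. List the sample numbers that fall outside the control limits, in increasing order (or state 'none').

All 9 points lie within [33.8, 37.6].

none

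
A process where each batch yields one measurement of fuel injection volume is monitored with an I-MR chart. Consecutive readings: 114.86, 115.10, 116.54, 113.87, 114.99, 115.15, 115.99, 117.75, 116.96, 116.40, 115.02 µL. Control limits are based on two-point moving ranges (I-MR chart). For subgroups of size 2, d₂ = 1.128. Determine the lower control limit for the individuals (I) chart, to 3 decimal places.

X̄ = (114.86 + 115.10 + 116.54 + 113.87 + 114.99 + 115.15 + 115.99 + 117.75 + 116.96 + 116.40 + 115.02) / 11 = 115.6936
Moving ranges: 0.24, 1.44, 2.67, 1.12, 0.16, 0.84, 1.76, 0.79, 0.56, 1.38; M̄R̄ = 10.9600 / 10 = 1.0960
LCL = X̄ − 3·M̄R̄/d₂ = 115.6936 − 3 × 1.0960 / 1.128 = 112.7787

112.779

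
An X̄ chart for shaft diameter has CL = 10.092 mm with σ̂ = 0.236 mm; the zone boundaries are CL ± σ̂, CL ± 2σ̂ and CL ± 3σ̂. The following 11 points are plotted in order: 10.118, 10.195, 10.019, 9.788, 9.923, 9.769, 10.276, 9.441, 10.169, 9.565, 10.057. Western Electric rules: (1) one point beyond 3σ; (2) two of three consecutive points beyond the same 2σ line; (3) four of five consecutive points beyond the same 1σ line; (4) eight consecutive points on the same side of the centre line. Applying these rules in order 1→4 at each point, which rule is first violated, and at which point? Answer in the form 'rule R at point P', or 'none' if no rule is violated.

rule 2 at point 10

Zone of each point (C = within 1σ̂, B = 1σ̂–2σ̂, A = 2σ̂–3σ̂, * = beyond 3σ̂; sign = side of CL): 1:+C, 2:+C, 3:-C, 4:-B, 5:-C, 6:-B, 7:+C, 8:-A, 9:+C, 10:-A, 11:-C
Rule 2 (two of three consecutive points beyond the same 2σ limit) is satisfied at point 10.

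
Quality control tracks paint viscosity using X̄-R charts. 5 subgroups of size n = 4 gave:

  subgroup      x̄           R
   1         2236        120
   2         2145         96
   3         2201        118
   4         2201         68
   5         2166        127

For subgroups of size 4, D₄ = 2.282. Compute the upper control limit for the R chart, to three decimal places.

R̄ = (120 + 96 + 118 + 68 + 127) / 5 = 529.0000 / 5 = 105.8000
UCL_R = D₄·R̄ = 2.282 × 105.8000 = 241.4356

241.436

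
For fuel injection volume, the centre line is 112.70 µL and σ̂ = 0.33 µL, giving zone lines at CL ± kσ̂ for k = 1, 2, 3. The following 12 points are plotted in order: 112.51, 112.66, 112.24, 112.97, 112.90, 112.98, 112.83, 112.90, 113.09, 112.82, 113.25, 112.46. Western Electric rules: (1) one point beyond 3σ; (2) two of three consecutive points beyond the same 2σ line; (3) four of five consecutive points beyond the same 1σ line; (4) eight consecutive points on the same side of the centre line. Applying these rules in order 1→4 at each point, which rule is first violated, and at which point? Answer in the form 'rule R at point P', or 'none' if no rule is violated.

rule 4 at point 11

Zone of each point (C = within 1σ̂, B = 1σ̂–2σ̂, A = 2σ̂–3σ̂, * = beyond 3σ̂; sign = side of CL): 1:-C, 2:-C, 3:-B, 4:+C, 5:+C, 6:+C, 7:+C, 8:+C, 9:+B, 10:+C, 11:+B, 12:-C
Rule 4 (eight consecutive points on the same side of the centre line) is satisfied at point 11.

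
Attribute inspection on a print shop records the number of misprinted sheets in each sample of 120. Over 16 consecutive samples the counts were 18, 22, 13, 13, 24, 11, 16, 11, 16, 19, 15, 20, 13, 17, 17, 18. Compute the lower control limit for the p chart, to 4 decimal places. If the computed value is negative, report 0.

0.0428

p̄ = Σdᵢ / (k·n) = 263 / (16 × 120) = 0.13698
LCL = p̄ − 3·√(p̄(1−p̄)/n) = 0.13698 − 3 × 0.03139 = 0.04282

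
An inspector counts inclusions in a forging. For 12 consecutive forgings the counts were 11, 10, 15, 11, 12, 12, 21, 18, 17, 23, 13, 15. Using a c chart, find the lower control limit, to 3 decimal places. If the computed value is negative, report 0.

c̄ = (11 + 10 + 15 + 11 + 12 + 12 + 21 + 18 + 17 + 23 + 13 + 15) / 12 = 178 / 12 = 14.8333
LCL = c̄ − 3√c̄ = 14.8333 − 3 × 3.8514 = 3.2791

3.279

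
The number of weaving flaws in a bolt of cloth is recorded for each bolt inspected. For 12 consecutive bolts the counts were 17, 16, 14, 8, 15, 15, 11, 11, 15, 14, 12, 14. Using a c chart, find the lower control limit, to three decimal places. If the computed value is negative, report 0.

2.477

c̄ = (17 + 16 + 14 + 8 + 15 + 15 + 11 + 11 + 15 + 14 + 12 + 14) / 12 = 162 / 12 = 13.5000
LCL = c̄ − 3√c̄ = 13.5000 − 3 × 3.6742 = 2.4773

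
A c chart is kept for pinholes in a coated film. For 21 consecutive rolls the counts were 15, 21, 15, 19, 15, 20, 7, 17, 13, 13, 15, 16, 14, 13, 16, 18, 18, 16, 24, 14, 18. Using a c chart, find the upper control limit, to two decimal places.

28.07

c̄ = (15 + 21 + 15 + 19 + 15 + 20 + 7 + 17 + 13 + 13 + 15 + 16 + 14 + 13 + 16 + 18 + 18 + 16 + 24 + 14 + 18) / 21 = 337 / 21 = 16.0476
UCL = c̄ + 3√c̄ = 16.0476 + 3 × √16.0476 = 16.0476 + 3 × 4.0059 = 28.0655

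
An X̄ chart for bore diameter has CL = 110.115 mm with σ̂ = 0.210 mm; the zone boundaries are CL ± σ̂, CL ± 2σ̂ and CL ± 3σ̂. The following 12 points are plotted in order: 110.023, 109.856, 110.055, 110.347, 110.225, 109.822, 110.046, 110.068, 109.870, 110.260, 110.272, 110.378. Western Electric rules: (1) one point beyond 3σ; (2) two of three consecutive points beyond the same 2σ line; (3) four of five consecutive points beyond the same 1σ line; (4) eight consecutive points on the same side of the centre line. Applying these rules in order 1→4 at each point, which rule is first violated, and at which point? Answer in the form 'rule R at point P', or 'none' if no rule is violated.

Zone of each point (C = within 1σ̂, B = 1σ̂–2σ̂, A = 2σ̂–3σ̂, * = beyond 3σ̂; sign = side of CL): 1:-C, 2:-B, 3:-C, 4:+B, 5:+C, 6:-B, 7:-C, 8:-C, 9:-B, 10:+C, 11:+C, 12:+B
No rule fires across all 12 points.

none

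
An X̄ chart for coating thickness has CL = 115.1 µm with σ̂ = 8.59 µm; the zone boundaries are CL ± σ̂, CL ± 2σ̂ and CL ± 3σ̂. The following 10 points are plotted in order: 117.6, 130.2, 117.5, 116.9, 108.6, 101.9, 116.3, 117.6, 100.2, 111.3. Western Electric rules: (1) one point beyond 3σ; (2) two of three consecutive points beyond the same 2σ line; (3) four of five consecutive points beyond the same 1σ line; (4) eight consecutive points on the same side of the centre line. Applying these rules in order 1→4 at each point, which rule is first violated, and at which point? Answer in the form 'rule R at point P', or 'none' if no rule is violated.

none

Zone of each point (C = within 1σ̂, B = 1σ̂–2σ̂, A = 2σ̂–3σ̂, * = beyond 3σ̂; sign = side of CL): 1:+C, 2:+B, 3:+C, 4:+C, 5:-C, 6:-B, 7:+C, 8:+C, 9:-B, 10:-C
No rule fires across all 10 points.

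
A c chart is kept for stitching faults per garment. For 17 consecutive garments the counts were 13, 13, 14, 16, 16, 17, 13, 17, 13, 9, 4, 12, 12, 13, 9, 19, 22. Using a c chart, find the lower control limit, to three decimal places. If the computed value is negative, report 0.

2.564

c̄ = (13 + 13 + 14 + 16 + 16 + 17 + 13 + 17 + 13 + 9 + 4 + 12 + 12 + 13 + 9 + 19 + 22) / 17 = 232 / 17 = 13.6471
LCL = c̄ − 3√c̄ = 13.6471 − 3 × 3.6942 = 2.5645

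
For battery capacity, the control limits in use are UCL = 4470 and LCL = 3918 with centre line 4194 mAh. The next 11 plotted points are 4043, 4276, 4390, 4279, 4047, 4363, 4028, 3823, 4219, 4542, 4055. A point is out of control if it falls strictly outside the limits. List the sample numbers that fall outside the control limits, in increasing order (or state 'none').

Compare each point to [3918, 4470]: sample 8 = 3823 < LCL; sample 10 = 4542 > UCL.

8, 10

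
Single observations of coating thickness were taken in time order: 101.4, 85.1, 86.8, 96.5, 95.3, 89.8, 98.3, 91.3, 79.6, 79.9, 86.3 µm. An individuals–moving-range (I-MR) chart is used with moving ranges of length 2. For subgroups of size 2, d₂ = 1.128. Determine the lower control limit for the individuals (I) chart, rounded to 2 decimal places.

71.86

X̄ = (101.4 + 85.1 + 86.8 + 96.5 + 95.3 + 89.8 + 98.3 + 91.3 + 79.6 + 79.9 + 86.3) / 11 = 90.0273
Moving ranges: 16.3, 1.7, 9.7, 1.2, 5.5, 8.5, 7.0, 11.7, 0.3, 6.4; M̄R̄ = 68.3000 / 10 = 6.8300
LCL = X̄ − 3·M̄R̄/d₂ = 90.0273 − 3 × 6.8300 / 1.128 = 71.8624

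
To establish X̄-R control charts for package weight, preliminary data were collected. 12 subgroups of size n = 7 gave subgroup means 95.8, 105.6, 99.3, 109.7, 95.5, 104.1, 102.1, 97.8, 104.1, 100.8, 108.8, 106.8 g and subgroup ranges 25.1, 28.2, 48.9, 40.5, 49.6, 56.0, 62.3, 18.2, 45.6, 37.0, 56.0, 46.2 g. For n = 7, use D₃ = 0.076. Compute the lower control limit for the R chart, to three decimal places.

R̄ = (25.1 + 28.2 + 48.9 + 40.5 + 49.6 + 56.0 + 62.3 + 18.2 + 45.6 + 37.0 + 56.0 + 46.2) / 12 = 513.6000 / 12 = 42.8000
LCL_R = D₃·R̄ = 0.076 × 42.8000 = 3.2528

3.253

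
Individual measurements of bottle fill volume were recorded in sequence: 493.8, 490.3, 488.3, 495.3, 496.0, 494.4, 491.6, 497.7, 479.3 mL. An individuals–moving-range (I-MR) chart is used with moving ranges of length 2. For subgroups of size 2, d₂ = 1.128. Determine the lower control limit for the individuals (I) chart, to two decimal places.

477.86

X̄ = (493.8 + 490.3 + 488.3 + 495.3 + 496.0 + 494.4 + 491.6 + 497.7 + 479.3) / 9 = 491.8556
Moving ranges: 3.5, 2.0, 7.0, 0.7, 1.6, 2.8, 6.1, 18.4; M̄R̄ = 42.1000 / 8 = 5.2625
LCL = X̄ − 3·M̄R̄/d₂ = 491.8556 − 3 × 5.2625 / 1.128 = 477.8595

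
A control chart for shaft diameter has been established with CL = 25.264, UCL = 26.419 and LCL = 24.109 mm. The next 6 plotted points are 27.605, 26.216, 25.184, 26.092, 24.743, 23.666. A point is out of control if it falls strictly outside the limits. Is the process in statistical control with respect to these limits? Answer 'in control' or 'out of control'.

Compare each point to [24.109, 26.419]: sample 1 = 27.605 > UCL; sample 6 = 23.666 < LCL.

out of control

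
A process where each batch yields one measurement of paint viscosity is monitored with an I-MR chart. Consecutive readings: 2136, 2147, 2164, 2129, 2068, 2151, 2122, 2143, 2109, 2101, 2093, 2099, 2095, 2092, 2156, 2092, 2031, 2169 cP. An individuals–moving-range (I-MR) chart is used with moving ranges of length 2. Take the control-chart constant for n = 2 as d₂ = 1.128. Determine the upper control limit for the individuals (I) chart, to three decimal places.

X̄ = (2136 + 2147 + 2164 + 2129 + 2068 + 2151 + 2122 + 2143 + 2109 + 2101 + 2093 + 2099 + 2095 + 2092 + 2156 + 2092 + 2031 + 2169) / 18 = 2116.5000
Moving ranges: 11, 17, 35, 61, 83, 29, 21, 34, 8, 8, 6, 4, 3, 64, 64, 61, 138; M̄R̄ = 647.0000 / 17 = 38.0588
UCL = X̄ + 3·M̄R̄/d₂ = 2116.5000 + 3 × 38.0588 / 1.128 = 2217.7203

2217.720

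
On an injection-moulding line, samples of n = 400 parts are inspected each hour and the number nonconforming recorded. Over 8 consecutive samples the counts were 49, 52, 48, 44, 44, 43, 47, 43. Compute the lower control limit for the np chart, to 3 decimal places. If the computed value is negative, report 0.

p̄ = Σdᵢ / (k·n) = 370 / (8 × 400) = 0.11563
LCL = np̄ − 3·√(np̄(1−p̄)) = 46.2500 − 3 × 6.3955 = 27.0635

27.064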